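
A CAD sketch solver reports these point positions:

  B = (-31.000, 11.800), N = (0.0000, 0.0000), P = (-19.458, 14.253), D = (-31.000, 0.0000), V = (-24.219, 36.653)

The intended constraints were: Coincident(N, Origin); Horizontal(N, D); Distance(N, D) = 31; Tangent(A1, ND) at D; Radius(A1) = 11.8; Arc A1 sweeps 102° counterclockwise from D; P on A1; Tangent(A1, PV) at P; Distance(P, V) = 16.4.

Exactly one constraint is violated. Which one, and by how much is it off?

Distance(P, V) = 16.4 — off by 6.50.

N = (0.00, 0.00) ✓; N.y = 0.00, D.y = 0.00 ✓; |ND| = 31.00 ✓; ∠(BD, DN) = 90.00° ✓; |BD| = 11.80 ✓; bearing(B→P) − bearing(B→D) = 102.0° ✓; |BP| = 11.80 ✓; ∠(BP, PV) = 90.00° ✓; |PV| = 22.90 ✗.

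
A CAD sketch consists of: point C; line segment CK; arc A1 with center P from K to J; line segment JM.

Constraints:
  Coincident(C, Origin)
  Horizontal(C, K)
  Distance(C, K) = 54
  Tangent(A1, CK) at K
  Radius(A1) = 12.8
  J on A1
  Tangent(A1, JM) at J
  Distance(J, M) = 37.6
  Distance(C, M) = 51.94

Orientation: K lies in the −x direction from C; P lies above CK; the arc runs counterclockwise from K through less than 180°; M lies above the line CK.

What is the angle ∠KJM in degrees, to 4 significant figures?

145.5°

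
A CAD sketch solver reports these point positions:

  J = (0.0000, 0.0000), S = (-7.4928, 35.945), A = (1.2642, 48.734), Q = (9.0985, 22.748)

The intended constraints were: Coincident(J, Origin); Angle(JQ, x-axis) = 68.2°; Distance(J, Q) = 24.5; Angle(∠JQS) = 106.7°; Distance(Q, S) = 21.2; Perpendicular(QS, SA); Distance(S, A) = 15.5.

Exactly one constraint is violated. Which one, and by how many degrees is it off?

Perpendicular(QS, SA) — off by 4.10°.

J = (0.00, 0.00) ✓; JQ at 68.20° ✓; |JQ| = 24.50 ✓; ∠JQS = 106.7° ✓; |QS| = 21.20 ✓; ∠(QS, SA) = 85.90° ✗; |SA| = 15.50 ✓.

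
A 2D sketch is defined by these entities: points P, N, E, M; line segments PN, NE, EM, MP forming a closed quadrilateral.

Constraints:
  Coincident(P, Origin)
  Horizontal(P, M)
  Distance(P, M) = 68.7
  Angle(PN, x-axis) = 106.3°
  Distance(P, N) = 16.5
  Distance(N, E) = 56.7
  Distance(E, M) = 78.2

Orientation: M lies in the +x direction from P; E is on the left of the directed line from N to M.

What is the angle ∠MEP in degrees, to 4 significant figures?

55.22°

P is at the origin; P and M share the same y with |PM| = 68.7 and M in +x, so M = (68.7, 0). PN runs at 106.3° with |PN| = 16.5, so N = (-4.631, 15.84). E is determined by |NE| = 56.7 and |EM| = 78.2 together: it lies at the intersection of circle(N, 56.7) and circle(M, 78.2). With |NM| = 75.02, the foot of the radical line on NM is 18.18 from N and the perpendicular offset is √(56.7² − 18.18²) = 53.71. Taking the left-of-NM solution: E = (24.48, 64.49).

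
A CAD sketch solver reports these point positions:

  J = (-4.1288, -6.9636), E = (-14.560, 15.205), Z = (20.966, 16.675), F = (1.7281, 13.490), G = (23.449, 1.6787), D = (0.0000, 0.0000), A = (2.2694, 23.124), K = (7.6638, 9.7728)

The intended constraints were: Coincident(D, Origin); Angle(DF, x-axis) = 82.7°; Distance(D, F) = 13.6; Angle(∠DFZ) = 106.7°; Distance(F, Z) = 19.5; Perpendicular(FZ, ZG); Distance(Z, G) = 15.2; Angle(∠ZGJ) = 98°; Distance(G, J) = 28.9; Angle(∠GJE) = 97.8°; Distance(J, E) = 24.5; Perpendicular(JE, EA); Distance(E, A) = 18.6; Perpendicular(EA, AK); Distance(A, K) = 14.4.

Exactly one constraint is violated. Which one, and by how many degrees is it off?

Perpendicular(EA, AK) — off by 3.20°.

D = (0.00, 0.00) ✓; DF at 82.70° ✓; |DF| = 13.60 ✓; ∠DFZ = 106.7° ✓; |FZ| = 19.50 ✓; ∠(FZ, ZG) = 90.00° ✓; |ZG| = 15.20 ✓; ∠ZGJ = 98.00° ✓; |GJ| = 28.90 ✓; ∠GJE = 97.80° ✓; |JE| = 24.50 ✓; ∠(JE, EA) = 90.00° ✓; |EA| = 18.60 ✓; ∠(EA, AK) = 93.20° ✗; |AK| = 14.40 ✓.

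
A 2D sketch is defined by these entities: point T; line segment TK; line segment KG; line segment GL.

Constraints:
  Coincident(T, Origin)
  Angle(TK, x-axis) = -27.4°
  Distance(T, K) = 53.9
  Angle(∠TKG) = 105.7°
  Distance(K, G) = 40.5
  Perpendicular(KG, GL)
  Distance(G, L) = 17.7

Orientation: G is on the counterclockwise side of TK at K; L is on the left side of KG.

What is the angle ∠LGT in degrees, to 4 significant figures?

46.71°

T is at the origin; TK runs at -27.4° with length 53.9, so K = 53.9·(cos -27.4°, sin -27.4°) = (47.85, -24.80). ∠TKG = 105.7°, so KG runs at -27.4° + (180° − 105.7°) = 46.90° from the x-axis; with |KG| = 40.5, G = K + 40.5·(cos 46.90°, sin 46.90°) = (75.53, 4.767). The perpendicularity gives GL at right angles to KG; with |GL| = 17.7 on the left of KG, L = G + 17.7·(-0.7302, 0.6833) = (62.60, 16.86). Then cos ∠LGT = GL·GT / (|GL||GT|), giving 46.71°.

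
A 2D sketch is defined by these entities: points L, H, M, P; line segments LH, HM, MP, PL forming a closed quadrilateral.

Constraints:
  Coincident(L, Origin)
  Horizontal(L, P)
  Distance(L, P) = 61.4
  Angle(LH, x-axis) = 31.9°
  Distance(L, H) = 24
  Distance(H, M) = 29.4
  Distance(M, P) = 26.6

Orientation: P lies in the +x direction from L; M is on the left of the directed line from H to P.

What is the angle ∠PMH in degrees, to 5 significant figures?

100.01°

Checks: |HM| = 29.40 ✓; |MP| = 26.60 ✓.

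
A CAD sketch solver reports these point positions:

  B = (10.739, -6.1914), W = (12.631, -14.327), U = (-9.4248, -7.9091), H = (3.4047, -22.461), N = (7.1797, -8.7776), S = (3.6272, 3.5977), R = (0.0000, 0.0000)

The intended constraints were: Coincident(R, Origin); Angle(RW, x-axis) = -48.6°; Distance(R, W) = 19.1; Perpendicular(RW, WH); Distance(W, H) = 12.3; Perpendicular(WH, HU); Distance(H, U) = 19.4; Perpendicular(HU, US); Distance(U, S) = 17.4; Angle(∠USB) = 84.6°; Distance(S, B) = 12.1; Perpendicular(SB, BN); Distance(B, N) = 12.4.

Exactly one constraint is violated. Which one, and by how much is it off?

Distance(B, N) = 12.4 — off by 8.00.

R = (0.00, 0.00) ✓; RW at -48.60° ✓; |RW| = 19.10 ✓; ∠(RW, WH) = 90.00° ✓; |WH| = 12.30 ✓; ∠(WH, HU) = 90.00° ✓; |HU| = 19.40 ✓; ∠(HU, US) = 90.00° ✓; |US| = 17.40 ✓; ∠USB = 84.60° ✓; |SB| = 12.10 ✓; ∠(SB, BN) = 90.00° ✓; |BN| = 4.400 ✗.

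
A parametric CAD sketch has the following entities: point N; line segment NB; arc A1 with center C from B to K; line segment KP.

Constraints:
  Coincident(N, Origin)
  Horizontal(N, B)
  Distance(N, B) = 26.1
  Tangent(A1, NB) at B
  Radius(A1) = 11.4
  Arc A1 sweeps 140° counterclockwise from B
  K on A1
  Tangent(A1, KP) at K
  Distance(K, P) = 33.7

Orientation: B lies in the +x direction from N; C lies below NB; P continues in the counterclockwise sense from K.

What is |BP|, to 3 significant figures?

45.7

N is at the origin; NB is horizontal with |NB| = 26.1 and B on the +x side, so B = (26.1, 0.00). A1 meets NB tangentially, so CB is at right angles to NB, so C = B + (0, -11.4) = (26.1, -11.4). On A1, B sits at bearing 90° from C; a 140° counterclockwise sweep puts K at bearing 230°, so K = C + 11.4·(cos 230°, sin 230°) = (18.8, -20.1). Since A1 is tangent to KP there, CK ⟂ KP, so KP runs along (−sin 230°, cos 230°); with |KP| = 33.7, P = (44.6, -41.8). Then |BP| = |P − B| = 45.7.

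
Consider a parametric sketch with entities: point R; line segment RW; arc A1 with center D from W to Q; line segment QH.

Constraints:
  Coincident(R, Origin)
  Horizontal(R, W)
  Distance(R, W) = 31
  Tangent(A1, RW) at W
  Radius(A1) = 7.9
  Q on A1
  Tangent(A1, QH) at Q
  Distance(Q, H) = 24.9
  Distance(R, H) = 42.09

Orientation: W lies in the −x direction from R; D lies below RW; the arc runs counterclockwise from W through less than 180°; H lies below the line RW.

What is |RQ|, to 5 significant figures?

39.664

Checks: R.y = 0.00, W.y = 0.00 ✓; |DQ| = 7.900 ✓; ∠(DQ, QH) = 90.00° ✓; |QH| = 24.90 ✓; |RH| = 42.09 ✓.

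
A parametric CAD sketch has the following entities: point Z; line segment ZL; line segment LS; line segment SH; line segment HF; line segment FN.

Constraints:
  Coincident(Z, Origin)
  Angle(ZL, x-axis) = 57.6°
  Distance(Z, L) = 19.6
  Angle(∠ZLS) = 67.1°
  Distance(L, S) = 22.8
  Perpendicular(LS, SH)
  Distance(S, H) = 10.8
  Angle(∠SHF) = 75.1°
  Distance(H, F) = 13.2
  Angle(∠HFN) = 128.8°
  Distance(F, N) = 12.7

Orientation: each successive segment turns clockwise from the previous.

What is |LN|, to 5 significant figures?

6.4559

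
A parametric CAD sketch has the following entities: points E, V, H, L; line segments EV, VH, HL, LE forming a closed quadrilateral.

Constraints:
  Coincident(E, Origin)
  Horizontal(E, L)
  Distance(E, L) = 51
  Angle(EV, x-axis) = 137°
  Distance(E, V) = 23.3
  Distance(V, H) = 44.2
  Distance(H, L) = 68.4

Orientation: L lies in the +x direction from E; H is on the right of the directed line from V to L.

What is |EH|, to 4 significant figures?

30.20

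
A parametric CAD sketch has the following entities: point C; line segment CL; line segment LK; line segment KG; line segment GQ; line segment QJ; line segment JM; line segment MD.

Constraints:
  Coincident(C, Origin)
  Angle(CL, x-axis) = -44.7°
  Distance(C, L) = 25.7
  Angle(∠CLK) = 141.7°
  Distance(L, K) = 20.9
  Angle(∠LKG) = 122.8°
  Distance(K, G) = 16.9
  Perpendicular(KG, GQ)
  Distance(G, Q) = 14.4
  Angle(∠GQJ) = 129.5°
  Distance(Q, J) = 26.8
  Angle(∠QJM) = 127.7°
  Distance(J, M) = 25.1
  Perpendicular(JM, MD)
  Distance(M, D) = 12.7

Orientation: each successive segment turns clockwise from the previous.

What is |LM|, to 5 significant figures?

18.867

C is at the origin; CL runs at -44.7° with length 25.7, so L = (18.268, -18.077). ∠CLK = 141.7° gives LK at -83.000° from the x-axis; with |LK| = 20.9, K = (20.815, -38.821). ∠LKG = 122.8° gives KG at -140.20° from the x-axis; with |KG| = 16.9, G = (7.8306, -49.639). The perpendicularity gives GQ at right angles to KG, so GQ runs at 129.80°; with |GQ| = 14.4, Q = (-1.3870, -38.576). ∠GQJ = 129.5° gives QJ at 79.300° from the x-axis; with |QJ| = 26.8, J = (3.5889, -12.242). ∠QJM = 127.7° gives JM at 27.000° from the x-axis; with |JM| = 25.1, M = (25.953, -0.84685). Then |LM| = |M − L| = 18.867.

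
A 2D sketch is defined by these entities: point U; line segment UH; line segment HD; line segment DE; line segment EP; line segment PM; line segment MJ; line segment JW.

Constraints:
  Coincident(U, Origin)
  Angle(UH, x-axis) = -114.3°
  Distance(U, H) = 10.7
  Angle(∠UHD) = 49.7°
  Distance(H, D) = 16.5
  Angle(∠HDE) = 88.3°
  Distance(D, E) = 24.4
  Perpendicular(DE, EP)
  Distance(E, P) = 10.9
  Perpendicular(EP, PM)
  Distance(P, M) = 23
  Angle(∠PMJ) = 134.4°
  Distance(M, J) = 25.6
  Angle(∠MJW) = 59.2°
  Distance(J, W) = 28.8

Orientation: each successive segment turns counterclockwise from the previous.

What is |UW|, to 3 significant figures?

23.7

U is at the origin; UH runs at -114.3° with length 10.7, so H = (-4.40, -9.75). ∠UHD = 49.7° gives HD at 16.0° from the x-axis; with |HD| = 16.5, D = (11.5, -5.20). ∠HDE = 88.3° gives DE at 108° from the x-axis; with |DE| = 24.4, E = (4.04, 18.0). The perpendicularity gives EP at right angles to DE, so EP runs at -162°; with |EP| = 10.9, P = (-6.34, 14.7). EP is perpendicular to PM, so PM runs at -72.3°; with |PM| = 23.0, M = (0.648, -7.18). ∠PMJ = 134.4° gives MJ at -26.7° from the x-axis; with |MJ| = 25.6, J = (23.5, -18.7). ∠MJW = 59.2° gives JW at 94.1° from the x-axis; with |JW| = 28.8, W = (21.5, 10.0). Then |UW| = |W − U| = 23.7.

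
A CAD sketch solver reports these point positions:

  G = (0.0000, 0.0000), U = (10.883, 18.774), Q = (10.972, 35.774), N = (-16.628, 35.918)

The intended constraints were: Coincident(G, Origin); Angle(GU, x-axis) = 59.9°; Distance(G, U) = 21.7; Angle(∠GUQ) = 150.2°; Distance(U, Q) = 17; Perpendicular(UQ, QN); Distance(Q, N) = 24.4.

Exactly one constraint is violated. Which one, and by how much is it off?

Distance(Q, N) = 24.4 — off by 3.20.

G = (0.00, 0.00) ✓; GU at 59.90° ✓; |GU| = 21.70 ✓; ∠GUQ = 150.2° ✓; |UQ| = 17.00 ✓; ∠(UQ, QN) = 90.00° ✓; |QN| = 27.60 ✗.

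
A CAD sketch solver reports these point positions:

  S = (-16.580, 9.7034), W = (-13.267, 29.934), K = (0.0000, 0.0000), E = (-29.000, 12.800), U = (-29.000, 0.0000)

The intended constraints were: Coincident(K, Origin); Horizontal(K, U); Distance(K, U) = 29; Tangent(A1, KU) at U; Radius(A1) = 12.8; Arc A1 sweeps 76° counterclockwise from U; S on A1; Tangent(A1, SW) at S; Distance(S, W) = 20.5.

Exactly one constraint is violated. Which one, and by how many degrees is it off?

Tangent(A1, SW) at S — off by 4.70°.

K = (0.00, 0.00) ✓; K.y = 0.00, U.y = 0.00 ✓; |KU| = 29.00 ✓; ∠(EU, UK) = 90.00° ✓; |EU| = 12.80 ✓; bearing(E→S) − bearing(E→U) = 76.00° ✓; |ES| = 12.80 ✓; ∠(ES, SW) = 85.30° ✗; |SW| = 20.50 ✓.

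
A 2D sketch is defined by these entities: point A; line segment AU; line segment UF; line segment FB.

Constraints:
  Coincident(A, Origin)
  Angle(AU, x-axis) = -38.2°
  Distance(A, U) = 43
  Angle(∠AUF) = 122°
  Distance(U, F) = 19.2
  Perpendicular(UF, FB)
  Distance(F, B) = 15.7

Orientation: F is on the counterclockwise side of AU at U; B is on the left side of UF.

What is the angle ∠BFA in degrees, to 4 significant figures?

49.03°

A is at the origin; AU runs at -38.2° with length 43.0, so U = 43.0·(cos -38.2°, sin -38.2°) = (33.79, -26.59). ∠AUF = 122.0°, so UF runs at -38.2° + (180° − 122.0°) = 19.80° from the x-axis; with |UF| = 19.2, F = U + 19.2·(cos 19.80°, sin 19.80°) = (51.86, -20.09). UF is perpendicular to FB; with |FB| = 15.7 on the left of UF, B = F + 15.7·(-0.3387, 0.9409) = (46.54, -5.316). Then cos ∠BFA = FB·FA / (|FB||FA|), giving 49.03°.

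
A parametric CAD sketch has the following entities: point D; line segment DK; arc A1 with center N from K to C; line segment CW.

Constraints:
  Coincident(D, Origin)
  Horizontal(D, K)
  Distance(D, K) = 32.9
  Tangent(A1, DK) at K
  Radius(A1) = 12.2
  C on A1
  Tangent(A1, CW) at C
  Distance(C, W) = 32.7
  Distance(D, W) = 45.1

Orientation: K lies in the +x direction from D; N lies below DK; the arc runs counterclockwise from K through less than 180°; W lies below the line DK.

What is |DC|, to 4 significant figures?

23.21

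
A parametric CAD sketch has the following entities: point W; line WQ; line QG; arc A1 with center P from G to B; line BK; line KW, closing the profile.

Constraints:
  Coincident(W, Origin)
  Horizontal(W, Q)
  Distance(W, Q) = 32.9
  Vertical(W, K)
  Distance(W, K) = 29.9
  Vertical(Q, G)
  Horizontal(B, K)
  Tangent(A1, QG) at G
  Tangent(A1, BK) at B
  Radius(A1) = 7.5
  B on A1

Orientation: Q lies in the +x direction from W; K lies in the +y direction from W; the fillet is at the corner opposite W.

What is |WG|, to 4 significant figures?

39.80

W is at the origin; WQ is horizontal with |WQ| = 32.9 and Q on the +x side, so Q = (32.90, 0.000). W and K share the same x with |WK| = 29.9 and K on the +y side, so K = (0.000, 29.90). The virtual corner opposite W is at (32.90, 29.90). Since A1 is tangent to QG there, PG ⟂ QG and tangency of A1 to BK means the radius PB is perpendicular to BK, with radius 7.5, so the center P sits 7.5 in from both sides at P = (25.40, 22.40). That places the tangent points at G = (32.90, 22.40) on QG and B = (25.40, 29.90) on BK. Then |WG| = |G − W| = 39.80.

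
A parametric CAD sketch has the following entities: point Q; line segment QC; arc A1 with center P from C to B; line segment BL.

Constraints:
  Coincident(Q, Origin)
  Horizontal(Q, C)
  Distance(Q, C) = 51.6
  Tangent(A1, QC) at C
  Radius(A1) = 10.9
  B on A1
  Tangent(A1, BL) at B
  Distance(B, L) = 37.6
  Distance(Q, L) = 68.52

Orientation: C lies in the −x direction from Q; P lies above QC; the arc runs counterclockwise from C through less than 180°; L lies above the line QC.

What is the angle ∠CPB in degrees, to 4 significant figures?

99.53°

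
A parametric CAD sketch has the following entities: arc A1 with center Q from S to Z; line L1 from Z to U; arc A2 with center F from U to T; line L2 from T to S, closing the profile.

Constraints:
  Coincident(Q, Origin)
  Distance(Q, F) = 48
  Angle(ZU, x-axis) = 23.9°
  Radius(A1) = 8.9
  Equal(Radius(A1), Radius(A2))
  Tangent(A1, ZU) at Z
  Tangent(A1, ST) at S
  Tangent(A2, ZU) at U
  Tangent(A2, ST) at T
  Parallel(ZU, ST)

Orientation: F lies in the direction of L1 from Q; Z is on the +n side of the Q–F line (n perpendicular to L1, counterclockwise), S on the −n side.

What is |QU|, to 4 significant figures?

48.82

The slot axis is L1's direction at 23.9°, so u = (cos 23.9°, sin 23.9°) = (0.9143, 0.4051) and n = (−sin 23.9°, cos 23.9°) = (-0.4051, 0.9143). Q is at the origin and F lies 48.0 along u from Q, so F = 48.0·u = (43.88, 19.45). Tangency of A1 to both parallel lines with radius 8.9 puts Z and S at Q ± 8.9·n: Z = (-3.606, 8.137), S = (3.606, -8.137). Equal radii place U and T the same way about F: U = F + 8.9·n = (40.28, 27.58), T = F − 8.9·n = (47.49, 11.31). Then |QU| = |U − Q| = 48.82.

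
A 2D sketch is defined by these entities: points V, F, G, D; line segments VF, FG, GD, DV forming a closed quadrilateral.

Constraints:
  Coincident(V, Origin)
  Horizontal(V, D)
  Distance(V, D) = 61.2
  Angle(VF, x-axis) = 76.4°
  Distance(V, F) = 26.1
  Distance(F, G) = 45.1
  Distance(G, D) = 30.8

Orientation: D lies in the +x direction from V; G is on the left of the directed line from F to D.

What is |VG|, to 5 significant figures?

58.786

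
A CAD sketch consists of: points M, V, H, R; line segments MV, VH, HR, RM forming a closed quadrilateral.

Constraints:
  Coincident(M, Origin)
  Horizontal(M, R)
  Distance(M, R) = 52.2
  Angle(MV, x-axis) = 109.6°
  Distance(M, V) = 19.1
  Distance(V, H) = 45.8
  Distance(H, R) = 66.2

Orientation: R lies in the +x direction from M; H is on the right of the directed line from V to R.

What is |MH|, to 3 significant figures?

28.9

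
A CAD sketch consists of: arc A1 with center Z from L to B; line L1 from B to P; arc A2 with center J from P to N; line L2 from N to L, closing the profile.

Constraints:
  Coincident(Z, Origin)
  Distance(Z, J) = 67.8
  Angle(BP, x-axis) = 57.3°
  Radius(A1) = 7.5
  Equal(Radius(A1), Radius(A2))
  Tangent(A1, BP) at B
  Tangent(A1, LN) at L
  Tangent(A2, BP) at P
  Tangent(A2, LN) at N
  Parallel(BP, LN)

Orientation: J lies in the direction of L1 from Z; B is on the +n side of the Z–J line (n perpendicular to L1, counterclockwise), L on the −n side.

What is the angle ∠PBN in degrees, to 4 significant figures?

12.48°

Tangency of A1 to both parallel lines with radius 7.5 puts B and L at Z ± 7.5·n: B = (-6.311, 4.052), L = (6.311, -4.052). Equal radii place P and N the same way about J: P = J + 7.5·n = (30.32, 61.11), N = J − 7.5·n = (42.94, 53.00). Then cos ∠PBN = BP·BN / (|BP||BN|), giving 12.48°.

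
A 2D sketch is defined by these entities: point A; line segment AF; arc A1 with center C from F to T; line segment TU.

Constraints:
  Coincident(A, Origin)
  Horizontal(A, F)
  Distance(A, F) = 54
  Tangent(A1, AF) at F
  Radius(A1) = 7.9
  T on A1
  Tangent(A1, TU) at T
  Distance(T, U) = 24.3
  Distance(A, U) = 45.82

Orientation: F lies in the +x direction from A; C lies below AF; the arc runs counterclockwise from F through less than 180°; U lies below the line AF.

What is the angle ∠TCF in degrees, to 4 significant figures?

66.37°

Checks: ∠(CF, FA) = 90.00° ✓; |CT| = 7.900 ✓; ∠(CT, TU) = 90.00° ✓; |TU| = 24.30 ✓; |AU| = 45.82 ✓.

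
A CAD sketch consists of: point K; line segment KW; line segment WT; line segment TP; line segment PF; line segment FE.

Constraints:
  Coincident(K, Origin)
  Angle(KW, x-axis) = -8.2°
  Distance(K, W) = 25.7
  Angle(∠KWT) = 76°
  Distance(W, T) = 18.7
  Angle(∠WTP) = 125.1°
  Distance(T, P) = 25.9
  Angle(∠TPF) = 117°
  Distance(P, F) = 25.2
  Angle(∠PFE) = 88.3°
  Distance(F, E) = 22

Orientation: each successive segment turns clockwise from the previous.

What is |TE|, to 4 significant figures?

36.32

K is at the origin; KW runs at -8.2° with length 25.7, so W = (25.44, -3.666). ∠KWT = 76.0° gives WT at -112.2° from the x-axis; with |WT| = 18.7, T = (18.37, -20.98). ∠WTP = 125.1° gives TP at -167.1° from the x-axis; with |TP| = 25.9, P = (-6.875, -26.76). ∠TPF = 117.0° gives PF at 129.9° from the x-axis; with |PF| = 25.2, F = (-23.04, -7.429). ∠PFE = 88.3° gives FE at 38.20° from the x-axis; with |FE| = 22.0, E = (-5.750, 6.176). Then |TE| = |E − T| = 36.32.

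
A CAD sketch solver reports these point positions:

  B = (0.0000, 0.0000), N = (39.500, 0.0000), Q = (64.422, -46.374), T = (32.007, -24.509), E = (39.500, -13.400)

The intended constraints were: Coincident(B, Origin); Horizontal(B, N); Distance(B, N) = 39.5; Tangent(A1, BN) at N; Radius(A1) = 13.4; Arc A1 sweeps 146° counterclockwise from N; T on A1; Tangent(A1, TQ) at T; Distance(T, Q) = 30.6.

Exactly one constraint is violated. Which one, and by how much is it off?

Distance(T, Q) = 30.6 — off by 8.50.

B = (0.00, 0.00) ✓; B.y = 0.00, N.y = 0.00 ✓; |BN| = 39.50 ✓; ∠(EN, NB) = 90.00° ✓; |EN| = 13.40 ✓; bearing(E→T) − bearing(E→N) = 146.0° ✓; |ET| = 13.40 ✓; ∠(ET, TQ) = 90.00° ✓; |TQ| = 39.10 ✗.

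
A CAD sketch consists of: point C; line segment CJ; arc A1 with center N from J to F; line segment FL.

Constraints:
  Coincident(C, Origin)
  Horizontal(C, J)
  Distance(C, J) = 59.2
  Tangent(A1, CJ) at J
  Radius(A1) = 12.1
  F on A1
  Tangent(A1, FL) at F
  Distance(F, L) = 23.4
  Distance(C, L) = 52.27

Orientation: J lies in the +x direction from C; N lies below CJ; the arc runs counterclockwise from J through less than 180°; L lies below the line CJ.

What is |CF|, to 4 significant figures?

48.35

C is at the origin; C and J share the same y with |CJ| = 59.2 and J on the +x side, so J = (59.20, 0.000). The tangent condition forces NJ to be normal to CJ, so N = J + (0, -12.1) = (59.20, -12.10). Since NF ⟂ FL (tangency), |NL| = √(12.1² + 23.4²) = 26.34 regardless of where F sits on A1. So L lies on both circle(C, 52.27) and circle(N, 26.34); the below-CJ intersection is L = (41.58, -31.68). F is the foot of the tangent from L: F = (47.49, -9.040).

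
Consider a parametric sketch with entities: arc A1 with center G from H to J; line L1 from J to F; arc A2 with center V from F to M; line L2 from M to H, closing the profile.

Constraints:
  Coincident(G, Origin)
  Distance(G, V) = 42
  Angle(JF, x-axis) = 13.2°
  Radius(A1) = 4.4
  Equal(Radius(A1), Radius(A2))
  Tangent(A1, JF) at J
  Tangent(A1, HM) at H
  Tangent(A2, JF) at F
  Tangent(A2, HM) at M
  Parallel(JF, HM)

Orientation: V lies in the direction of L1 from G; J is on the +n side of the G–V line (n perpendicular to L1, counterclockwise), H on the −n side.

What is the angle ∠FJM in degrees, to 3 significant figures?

11.8°

The slot axis is L1's direction at 13.2°, so u = (cos 13.2°, sin 13.2°) = (0.974, 0.228) and n = (−sin 13.2°, cos 13.2°) = (-0.228, 0.974). G is at the origin and V lies 42.0 along u from G, so V = 42.0·u = (40.9, 9.59). Tangency of A1 to both parallel lines with radius 4.4 puts J and H at G ± 4.4·n: J = (-1.00, 4.28), H = (1.00, -4.28). Equal radii place F and M the same way about V: F = V + 4.4·n = (39.9, 13.9), M = V − 4.4·n = (41.9, 5.31). Then cos ∠FJM = JF·JM / (|JF||JM|), giving 11.8°.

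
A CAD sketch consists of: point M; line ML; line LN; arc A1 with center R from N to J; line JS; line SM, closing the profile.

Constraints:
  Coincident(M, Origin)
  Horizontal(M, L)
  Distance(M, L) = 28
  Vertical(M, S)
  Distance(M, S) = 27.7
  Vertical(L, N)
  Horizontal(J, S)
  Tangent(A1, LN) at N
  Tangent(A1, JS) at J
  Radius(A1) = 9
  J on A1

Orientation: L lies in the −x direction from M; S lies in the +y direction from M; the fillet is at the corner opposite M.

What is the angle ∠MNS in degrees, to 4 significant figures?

51.56°

The virtual corner opposite M is at (-28.00, 27.70). Since A1 is tangent to LN there, RN ⟂ LN and A1 meets JS tangentially, so RJ is at right angles to JS, with radius 9.0, so the center R sits 9.0 in from both sides at R = (-19.00, 18.70). That places the tangent points at N = (-28.00, 18.70) on LN and J = (-19.00, 27.70) on JS. Then cos ∠MNS = NM·NS / (|NM||NS|), giving 51.56°.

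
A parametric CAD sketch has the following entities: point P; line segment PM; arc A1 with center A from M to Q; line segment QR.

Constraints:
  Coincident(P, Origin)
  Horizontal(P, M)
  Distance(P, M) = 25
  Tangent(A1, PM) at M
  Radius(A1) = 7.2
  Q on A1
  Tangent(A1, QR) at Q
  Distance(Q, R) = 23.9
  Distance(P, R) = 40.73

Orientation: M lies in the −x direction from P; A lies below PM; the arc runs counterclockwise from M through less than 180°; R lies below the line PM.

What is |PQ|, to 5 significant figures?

33.216

Checks: |AM| = 7.200 ✓; |AQ| = 7.200 ✓; ∠(AQ, QR) = 90.00° ✓; |QR| = 23.90 ✓; |PR| = 40.73 ✓.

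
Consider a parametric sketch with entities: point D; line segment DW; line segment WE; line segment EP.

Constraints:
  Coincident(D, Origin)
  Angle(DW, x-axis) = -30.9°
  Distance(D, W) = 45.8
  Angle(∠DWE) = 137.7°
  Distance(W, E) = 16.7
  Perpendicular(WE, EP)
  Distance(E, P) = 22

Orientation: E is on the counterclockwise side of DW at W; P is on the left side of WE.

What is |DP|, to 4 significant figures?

51.34

D is at the origin; DW runs at -30.9° with length 45.8, so W = 45.8·(cos -30.9°, sin -30.9°) = (39.30, -23.52). ∠DWE = 137.7°, so WE runs at -30.9° + (180° − 137.7°) = 11.40° from the x-axis; with |WE| = 16.7, E = W + 16.7·(cos 11.40°, sin 11.40°) = (55.67, -20.22). The perpendicularity gives EP at right angles to WE; with |EP| = 22.0 on the left of WE, P = E + 22.0·(-0.1977, 0.9803) = (51.32, 1.347). Then |DP| = |P − D| = 51.34.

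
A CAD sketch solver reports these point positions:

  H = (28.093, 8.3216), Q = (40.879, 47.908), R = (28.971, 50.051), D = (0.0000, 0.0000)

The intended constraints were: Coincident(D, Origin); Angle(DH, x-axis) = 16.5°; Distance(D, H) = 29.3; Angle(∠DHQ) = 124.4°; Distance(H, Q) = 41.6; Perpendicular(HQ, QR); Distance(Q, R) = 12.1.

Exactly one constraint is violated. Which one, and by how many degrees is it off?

Perpendicular(HQ, QR) — off by 7.70°.

D = (0.00, 0.00) ✓; DH at 16.50° ✓; |DH| = 29.30 ✓; ∠DHQ = 124.4° ✓; |HQ| = 41.60 ✓; ∠(HQ, QR) = 97.70° ✗; |QR| = 12.10 ✓.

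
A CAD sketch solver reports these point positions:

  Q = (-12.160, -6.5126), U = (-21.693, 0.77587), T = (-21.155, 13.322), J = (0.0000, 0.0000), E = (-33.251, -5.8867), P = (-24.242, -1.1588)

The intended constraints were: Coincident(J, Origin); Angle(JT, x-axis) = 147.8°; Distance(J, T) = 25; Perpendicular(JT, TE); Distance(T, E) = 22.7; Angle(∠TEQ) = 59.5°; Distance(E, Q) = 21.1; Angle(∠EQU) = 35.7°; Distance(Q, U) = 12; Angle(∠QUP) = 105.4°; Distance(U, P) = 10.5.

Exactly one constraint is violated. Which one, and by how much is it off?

Distance(U, P) = 10.5 — off by 7.30.

J = (0.00, 0.00) ✓; JT at 147.8° ✓; |JT| = 25.00 ✓; ∠(JT, TE) = 90.00° ✓; |TE| = 22.70 ✓; ∠TEQ = 59.50° ✓; |EQ| = 21.10 ✓; ∠EQU = 35.70° ✓; |QU| = 12.00 ✓; ∠QUP = 105.4° ✓; |UP| = 3.200 ✗.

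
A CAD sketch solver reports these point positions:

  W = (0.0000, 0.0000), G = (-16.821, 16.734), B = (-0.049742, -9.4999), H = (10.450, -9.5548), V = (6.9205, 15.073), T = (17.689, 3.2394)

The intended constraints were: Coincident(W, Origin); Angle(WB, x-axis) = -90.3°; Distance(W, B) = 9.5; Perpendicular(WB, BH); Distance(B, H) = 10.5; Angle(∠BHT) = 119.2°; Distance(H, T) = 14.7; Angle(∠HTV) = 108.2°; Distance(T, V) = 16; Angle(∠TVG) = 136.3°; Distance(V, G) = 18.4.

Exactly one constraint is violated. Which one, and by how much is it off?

Distance(V, G) = 18.4 — off by 5.40.

W = (0.00, 0.00) ✓; WB at -90.30° ✓; |WB| = 9.500 ✓; ∠(WB, BH) = 90.00° ✓; |BH| = 10.50 ✓; ∠BHT = 119.2° ✓; |HT| = 14.70 ✓; ∠HTV = 108.2° ✓; |TV| = 16.00 ✓; ∠TVG = 136.3° ✓; |VG| = 23.80 ✗.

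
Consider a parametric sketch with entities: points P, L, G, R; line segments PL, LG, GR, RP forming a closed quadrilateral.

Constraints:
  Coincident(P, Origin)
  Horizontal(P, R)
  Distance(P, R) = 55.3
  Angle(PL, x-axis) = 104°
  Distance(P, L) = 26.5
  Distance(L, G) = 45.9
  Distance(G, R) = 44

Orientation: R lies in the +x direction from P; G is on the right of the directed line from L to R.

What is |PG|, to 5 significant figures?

20.833

Checks: |LG| = 45.90 ✓; |GR| = 44.00 ✓.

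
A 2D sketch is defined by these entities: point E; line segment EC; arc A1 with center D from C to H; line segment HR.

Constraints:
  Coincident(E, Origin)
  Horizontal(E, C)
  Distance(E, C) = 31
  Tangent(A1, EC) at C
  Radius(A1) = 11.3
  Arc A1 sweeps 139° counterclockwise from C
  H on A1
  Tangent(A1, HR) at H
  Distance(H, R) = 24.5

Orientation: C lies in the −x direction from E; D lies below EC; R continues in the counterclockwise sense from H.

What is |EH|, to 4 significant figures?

43.23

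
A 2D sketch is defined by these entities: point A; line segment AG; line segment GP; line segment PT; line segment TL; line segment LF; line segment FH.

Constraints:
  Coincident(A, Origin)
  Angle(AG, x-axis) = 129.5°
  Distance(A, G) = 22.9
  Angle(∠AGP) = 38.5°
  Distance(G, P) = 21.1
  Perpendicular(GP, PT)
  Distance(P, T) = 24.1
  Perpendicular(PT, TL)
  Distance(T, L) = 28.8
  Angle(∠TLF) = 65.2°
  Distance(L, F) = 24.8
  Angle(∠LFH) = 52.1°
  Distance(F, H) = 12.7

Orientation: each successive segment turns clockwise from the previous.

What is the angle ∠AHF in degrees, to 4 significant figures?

125.7°

A is at the origin; AG runs at 129.5° with length 22.9, so G = (-14.57, 17.67). ∠AGP = 38.5° gives GP at -12.00° from the x-axis; with |GP| = 21.1, P = (6.073, 13.28). The perpendicularity gives PT at right angles to GP, so PT runs at -102.0°; with |PT| = 24.1, T = (1.062, -10.29). PT ⟂ TL, so TL runs at 168.0°; with |TL| = 28.8, L = (-27.11, -4.302). ∠TLF = 65.2° gives LF at 53.20° from the x-axis; with |LF| = 24.8, F = (-12.25, 15.56). ∠LFH = 52.1° gives FH at -74.70° from the x-axis; with |FH| = 12.7, H = (-8.902, 3.306). Then cos ∠AHF = HA·HF / (|HA||HF|), giving 125.7°.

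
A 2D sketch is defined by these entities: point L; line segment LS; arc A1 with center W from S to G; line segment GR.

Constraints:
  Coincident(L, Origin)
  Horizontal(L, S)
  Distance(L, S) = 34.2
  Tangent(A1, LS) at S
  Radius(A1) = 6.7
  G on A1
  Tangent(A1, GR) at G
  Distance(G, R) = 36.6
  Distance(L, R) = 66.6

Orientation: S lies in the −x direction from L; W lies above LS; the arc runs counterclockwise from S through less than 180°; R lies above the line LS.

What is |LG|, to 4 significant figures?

31.54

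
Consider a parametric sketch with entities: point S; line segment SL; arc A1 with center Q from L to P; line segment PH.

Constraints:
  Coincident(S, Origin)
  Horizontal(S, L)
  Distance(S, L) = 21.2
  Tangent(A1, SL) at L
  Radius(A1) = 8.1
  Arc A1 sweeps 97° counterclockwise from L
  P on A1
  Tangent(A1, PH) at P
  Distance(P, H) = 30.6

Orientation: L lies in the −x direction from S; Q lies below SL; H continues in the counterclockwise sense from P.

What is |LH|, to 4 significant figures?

39.69

On A1, L sits at bearing 90° from Q; a 97° counterclockwise sweep puts P at bearing 187°, so P = Q + 8.1·(cos 187°, sin 187°) = (-29.24, -9.087). The tangent condition forces QP to be normal to PH, so PH runs along (−sin 187°, cos 187°); with |PH| = 30.6, H = (-25.51, -39.46). Then |LH| = |H − L| = 39.69.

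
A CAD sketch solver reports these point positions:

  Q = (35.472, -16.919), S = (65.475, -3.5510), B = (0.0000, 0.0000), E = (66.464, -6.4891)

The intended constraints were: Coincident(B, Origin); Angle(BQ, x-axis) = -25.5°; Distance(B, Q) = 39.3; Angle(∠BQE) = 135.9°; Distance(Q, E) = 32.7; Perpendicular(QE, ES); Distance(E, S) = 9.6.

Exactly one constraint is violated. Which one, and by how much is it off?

Distance(E, S) = 9.6 — off by 6.50.

B = (0.00, 0.00) ✓; BQ at -25.50° ✓; |BQ| = 39.30 ✓; ∠BQE = 135.9° ✓; |QE| = 32.70 ✓; ∠(QE, ES) = 90.00° ✓; |ES| = 3.100 ✗.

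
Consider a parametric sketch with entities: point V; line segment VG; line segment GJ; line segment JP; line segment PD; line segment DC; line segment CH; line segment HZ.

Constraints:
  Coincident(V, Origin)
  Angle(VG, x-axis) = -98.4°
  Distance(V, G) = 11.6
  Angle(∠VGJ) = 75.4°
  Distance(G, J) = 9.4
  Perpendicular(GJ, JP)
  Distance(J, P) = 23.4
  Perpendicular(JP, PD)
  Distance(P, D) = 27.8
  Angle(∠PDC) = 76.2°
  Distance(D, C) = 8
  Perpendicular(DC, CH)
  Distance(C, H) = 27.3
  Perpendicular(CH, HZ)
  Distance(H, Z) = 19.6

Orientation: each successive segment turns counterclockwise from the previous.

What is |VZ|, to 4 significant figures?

30.05

V is at the origin; VG runs at -98.4° with length 11.6, so G = (-1.695, -11.48). ∠VGJ = 75.4° gives GJ at 6.200° from the x-axis; with |GJ| = 9.4, J = (7.650, -10.46). The perpendicularity gives JP at right angles to GJ, so JP runs at 96.20°; with |JP| = 23.4, P = (5.123, 12.80). The perpendicularity gives PD at right angles to JP, so PD runs at -173.8°; with |PD| = 27.8, D = (-22.51, 9.800). ∠PDC = 76.2° gives DC at -70.00° from the x-axis; with |DC| = 8.0, C = (-19.78, 2.283). The perpendicularity gives CH at right angles to DC, so CH runs at 20.00°; with |CH| = 27.3, H = (5.876, 11.62). CH is perpendicular to HZ, so HZ runs at 110.0°; with |HZ| = 19.6, Z = (-0.8280, 30.04). Then |VZ| = |Z − V| = 30.05.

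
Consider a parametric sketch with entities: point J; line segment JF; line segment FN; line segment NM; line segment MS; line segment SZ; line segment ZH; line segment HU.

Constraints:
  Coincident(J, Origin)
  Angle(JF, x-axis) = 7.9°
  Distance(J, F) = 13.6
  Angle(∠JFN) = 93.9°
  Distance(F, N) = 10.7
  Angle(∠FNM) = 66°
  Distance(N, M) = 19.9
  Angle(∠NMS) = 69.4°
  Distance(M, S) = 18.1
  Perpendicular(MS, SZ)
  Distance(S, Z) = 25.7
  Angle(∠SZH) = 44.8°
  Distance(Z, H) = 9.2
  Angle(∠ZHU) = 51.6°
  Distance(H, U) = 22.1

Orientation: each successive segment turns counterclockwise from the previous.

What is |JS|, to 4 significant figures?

12.37

J is at the origin; JF runs at 7.9° with length 13.6, so F = (13.47, 1.869). ∠JFN = 93.9° gives FN at 94.00° from the x-axis; with |FN| = 10.7, N = (12.72, 12.54). ∠FNM = 66.0° gives NM at -152.0° from the x-axis; with |NM| = 19.9, M = (-4.846, 3.201). ∠NMS = 69.4° gives MS at -41.40° from the x-axis; with |MS| = 18.1, S = (8.731, -8.769). Then |JS| = |S − J| = 12.37.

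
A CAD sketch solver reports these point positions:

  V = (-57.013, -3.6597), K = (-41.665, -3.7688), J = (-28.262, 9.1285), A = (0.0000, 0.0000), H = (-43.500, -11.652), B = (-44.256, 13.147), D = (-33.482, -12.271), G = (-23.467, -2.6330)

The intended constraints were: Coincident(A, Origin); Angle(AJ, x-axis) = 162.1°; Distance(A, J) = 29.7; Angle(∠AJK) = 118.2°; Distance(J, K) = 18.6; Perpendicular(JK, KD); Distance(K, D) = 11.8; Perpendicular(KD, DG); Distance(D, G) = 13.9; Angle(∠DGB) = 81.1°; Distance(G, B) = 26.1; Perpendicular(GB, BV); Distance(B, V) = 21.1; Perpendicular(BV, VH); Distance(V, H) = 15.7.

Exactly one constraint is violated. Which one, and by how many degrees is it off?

Perpendicular(BV, VH) — off by 6.60°.

A = (0.00, 0.00) ✓; AJ at 162.1° ✓; |AJ| = 29.70 ✓; ∠AJK = 118.2° ✓; |JK| = 18.60 ✓; ∠(JK, KD) = 90.01° ✓; |KD| = 11.80 ✓; ∠(KD, DG) = 90.00° ✓; |DG| = 13.90 ✓; ∠DGB = 81.10° ✓; |GB| = 26.10 ✓; ∠(GB, BV) = 90.00° ✓; |BV| = 21.10 ✓; ∠(BV, VH) = 96.60° ✗; |VH| = 15.70 ✓.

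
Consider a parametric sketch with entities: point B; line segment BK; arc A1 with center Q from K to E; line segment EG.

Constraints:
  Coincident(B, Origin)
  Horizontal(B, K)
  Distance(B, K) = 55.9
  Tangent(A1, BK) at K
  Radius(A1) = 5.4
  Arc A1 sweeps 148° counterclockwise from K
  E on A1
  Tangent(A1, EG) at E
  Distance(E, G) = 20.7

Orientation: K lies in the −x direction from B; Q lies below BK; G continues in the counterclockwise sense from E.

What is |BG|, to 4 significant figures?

46.23

B is at the origin; BK is horizontal with |BK| = 55.9 and K on the −x side, so K = (-55.90, 0.000). A1 meets BK tangentially, so QK is at right angles to BK, so Q = K + (0, -5.4) = (-55.90, -5.400). On A1, K sits at bearing 90° from Q; a 148° counterclockwise sweep puts E at bearing 238°, so E = Q + 5.4·(cos 238°, sin 238°) = (-58.76, -9.979). A1 meets EG tangentially, so QE is at right angles to EG, so EG runs along (−sin 238°, cos 238°); with |EG| = 20.7, G = (-41.21, -20.95). Then |BG| = |G − B| = 46.23.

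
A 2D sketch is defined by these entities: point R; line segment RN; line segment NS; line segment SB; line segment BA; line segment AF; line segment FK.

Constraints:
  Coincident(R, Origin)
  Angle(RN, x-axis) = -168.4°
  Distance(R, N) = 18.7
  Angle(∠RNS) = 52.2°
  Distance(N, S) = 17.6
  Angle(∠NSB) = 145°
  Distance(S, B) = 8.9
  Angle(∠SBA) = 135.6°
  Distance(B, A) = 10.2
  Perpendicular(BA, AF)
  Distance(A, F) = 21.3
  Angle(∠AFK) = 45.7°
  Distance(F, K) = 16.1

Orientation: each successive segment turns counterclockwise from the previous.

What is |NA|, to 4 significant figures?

30.75

∠NSB = 145.0° gives SB at -5.600° from the x-axis; with |SB| = 8.9, B = (3.903, -16.08). ∠SBA = 135.6° gives BA at 38.80° from the x-axis; with |BA| = 10.2, A = (11.85, -9.691). Then |NA| = |A − N| = 30.75.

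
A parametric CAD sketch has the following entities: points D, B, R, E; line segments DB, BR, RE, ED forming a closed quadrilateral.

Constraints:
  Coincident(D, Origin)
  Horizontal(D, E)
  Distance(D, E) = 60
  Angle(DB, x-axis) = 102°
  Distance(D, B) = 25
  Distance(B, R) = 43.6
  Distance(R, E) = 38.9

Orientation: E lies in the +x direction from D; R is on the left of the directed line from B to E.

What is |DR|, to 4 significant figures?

49.44

Checks: |BR| = 43.60 ✓; |RE| = 38.90 ✓.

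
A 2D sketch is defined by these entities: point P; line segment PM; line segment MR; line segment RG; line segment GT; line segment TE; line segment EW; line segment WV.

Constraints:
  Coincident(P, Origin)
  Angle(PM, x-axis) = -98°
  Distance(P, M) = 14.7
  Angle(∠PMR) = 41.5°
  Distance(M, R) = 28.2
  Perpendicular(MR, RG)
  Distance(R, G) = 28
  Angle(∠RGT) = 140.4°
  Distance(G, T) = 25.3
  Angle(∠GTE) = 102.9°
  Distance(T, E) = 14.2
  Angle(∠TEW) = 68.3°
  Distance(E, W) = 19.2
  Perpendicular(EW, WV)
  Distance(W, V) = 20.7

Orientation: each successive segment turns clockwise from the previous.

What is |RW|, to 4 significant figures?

31.84

∠GTE = 102.9° gives TE at -83.20° from the x-axis; with |TE| = 14.2, E = (32.58, 7.624). ∠TEW = 68.3° gives EW at 165.1° from the x-axis; with |EW| = 19.2, W = (14.02, 12.56). Then |RW| = |W − R| = 31.84.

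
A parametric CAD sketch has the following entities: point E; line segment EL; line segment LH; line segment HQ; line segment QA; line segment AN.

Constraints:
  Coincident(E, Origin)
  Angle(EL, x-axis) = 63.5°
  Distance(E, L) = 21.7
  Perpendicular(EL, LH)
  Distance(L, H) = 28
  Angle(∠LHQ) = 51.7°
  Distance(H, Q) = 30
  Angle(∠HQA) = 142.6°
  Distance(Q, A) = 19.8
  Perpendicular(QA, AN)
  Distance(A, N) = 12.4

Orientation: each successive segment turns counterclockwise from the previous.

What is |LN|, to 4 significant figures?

20.84

∠HQA = 142.6° gives QA at -40.80° from the x-axis; with |QA| = 19.8, A = (5.748, -10.39). QA is perpendicular to AN, so AN runs at 49.20°; with |AN| = 12.4, N = (13.85, -1.003). Then |LN| = |N − L| = 20.84.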